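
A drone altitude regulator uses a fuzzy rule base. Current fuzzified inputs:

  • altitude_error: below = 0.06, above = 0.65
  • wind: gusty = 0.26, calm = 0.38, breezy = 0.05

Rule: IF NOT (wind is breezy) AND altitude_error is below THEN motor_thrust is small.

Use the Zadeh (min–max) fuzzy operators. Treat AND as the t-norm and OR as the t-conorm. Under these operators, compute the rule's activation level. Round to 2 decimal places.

0.06

firing strength: ¬breezy=1−0.05=0.95, below=0.06; AND[min(a, b)] → w = 0.06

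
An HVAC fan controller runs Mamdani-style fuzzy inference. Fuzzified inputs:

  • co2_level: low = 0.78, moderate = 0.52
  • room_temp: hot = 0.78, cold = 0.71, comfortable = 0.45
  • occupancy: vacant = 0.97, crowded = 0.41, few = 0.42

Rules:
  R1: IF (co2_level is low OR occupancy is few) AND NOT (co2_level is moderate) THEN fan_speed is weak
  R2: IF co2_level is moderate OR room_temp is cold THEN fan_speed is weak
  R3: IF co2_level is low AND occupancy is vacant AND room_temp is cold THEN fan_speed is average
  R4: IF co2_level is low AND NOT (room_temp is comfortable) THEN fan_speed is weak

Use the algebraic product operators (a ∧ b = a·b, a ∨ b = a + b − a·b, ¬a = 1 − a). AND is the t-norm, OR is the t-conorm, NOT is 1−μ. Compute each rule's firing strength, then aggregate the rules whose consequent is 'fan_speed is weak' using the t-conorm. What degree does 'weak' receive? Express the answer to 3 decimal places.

R1: (low=0.78 OR few=0.42) = 0.8724; AND[a·b] with ¬moderate=1−0.52=0.48 → w = 0.4188
R2: moderate=0.52, cold=0.71; OR[a + b − a·b] → w = 0.8608
R3: low=0.78, vacant=0.97, cold=0.71; AND[a·b] → w = 0.5372
R4: low=0.78, ¬comfortable=1−0.45=0.55; AND[a·b] → w = 0.4290
Rules with consequent 'weak': {R1, R2, R4} → strengths 0.4188, 0.8608, 0.4290
Aggregate via t-conorm [a + b − a·b]: 0.9538

0.954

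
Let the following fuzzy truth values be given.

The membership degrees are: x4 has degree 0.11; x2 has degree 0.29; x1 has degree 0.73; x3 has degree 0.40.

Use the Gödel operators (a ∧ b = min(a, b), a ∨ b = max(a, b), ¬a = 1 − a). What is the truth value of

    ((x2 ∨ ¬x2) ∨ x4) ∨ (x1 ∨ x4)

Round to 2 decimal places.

0.73

¬x2 = 1 − 0.29 = 0.71
x2 ∨ ¬x2 = max(a, b) on (0.29, 0.71) = 0.71
(x2 ∨ ¬x2) ∨ x4 = max(a, b) on (0.71, 0.11) = 0.71
x1 ∨ x4 = max(a, b) on (0.73, 0.11) = 0.73
((x2 ∨ ¬x2) ∨ x4) ∨ (x1 ∨ x4) = max(a, b) on (0.71, 0.73) = 0.73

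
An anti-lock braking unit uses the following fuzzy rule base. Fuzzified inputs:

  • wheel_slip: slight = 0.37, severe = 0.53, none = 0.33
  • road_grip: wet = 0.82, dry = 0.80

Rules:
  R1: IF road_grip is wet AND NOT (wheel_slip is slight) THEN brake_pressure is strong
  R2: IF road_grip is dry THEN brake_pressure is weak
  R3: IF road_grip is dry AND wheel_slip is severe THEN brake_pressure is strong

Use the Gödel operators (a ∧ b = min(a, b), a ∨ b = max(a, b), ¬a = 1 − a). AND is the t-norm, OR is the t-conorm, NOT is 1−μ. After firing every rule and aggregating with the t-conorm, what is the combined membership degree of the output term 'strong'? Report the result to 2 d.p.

0.63

R1: wet=0.82, ¬slight=1−0.37=0.63; AND[min(a, b)] → w = 0.63
R2: dry=0.80 → w = 0.80
R3: dry=0.80, severe=0.53; AND[min(a, b)] → w = 0.53
Rules with consequent 'strong': {R1, R3} → strengths 0.63, 0.53
Aggregate via t-conorm [max(a, b)]: 0.63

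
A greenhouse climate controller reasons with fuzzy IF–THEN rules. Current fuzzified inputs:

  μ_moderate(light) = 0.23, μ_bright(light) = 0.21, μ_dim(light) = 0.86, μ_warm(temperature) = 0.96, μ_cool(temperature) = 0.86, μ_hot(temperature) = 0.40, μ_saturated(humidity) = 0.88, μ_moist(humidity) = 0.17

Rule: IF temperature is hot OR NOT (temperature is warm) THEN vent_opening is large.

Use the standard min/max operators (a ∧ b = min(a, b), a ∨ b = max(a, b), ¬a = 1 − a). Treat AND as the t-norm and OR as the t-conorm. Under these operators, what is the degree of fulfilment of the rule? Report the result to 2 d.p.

firing strength: hot=0.40, ¬warm=1−0.96=0.04; OR[max(a, b)] → w = 0.40

0.40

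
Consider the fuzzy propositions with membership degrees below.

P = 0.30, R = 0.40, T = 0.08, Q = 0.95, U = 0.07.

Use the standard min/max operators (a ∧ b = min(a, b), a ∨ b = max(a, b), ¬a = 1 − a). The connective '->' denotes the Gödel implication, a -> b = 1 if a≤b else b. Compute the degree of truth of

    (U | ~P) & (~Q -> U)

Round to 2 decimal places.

~P = 1 − 0.30 = 0.70
U | ~P = max(a, b) on (0.07, 0.70) = 0.70
~Q = 1 − 0.95 = 0.05
~Q -> U  [Gödel: 1 if a≤b else b] with a=0.05, b=0.07 → 1.00
(U | ~P) & (~Q -> U) = min(a, b) on (0.70, 1.00) = 0.70

0.70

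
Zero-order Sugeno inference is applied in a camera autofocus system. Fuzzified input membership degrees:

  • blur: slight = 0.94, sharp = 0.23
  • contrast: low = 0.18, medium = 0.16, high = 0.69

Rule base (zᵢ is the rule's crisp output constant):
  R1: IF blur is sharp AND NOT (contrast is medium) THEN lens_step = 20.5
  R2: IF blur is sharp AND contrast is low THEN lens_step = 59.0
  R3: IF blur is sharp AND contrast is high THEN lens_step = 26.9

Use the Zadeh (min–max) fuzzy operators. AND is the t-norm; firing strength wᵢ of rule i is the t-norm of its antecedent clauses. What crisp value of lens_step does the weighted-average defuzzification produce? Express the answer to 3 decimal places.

33.628

R1 (z=20.5): sharp=0.23, ¬medium=1−0.16=0.84; AND[min(a, b)] → w = 0.23
R2 (z=59.0): sharp=0.23, low=0.18; AND[min(a, b)] → w = 0.18
R3 (z=26.9): sharp=0.23, high=0.69; AND[min(a, b)] → w = 0.23
Weighted average = (0.23·20.5 + 0.18·59.0 + 0.23·26.9) / (0.23 + 0.18 + 0.23)
  = 21.5220 / 0.6400 = 33.628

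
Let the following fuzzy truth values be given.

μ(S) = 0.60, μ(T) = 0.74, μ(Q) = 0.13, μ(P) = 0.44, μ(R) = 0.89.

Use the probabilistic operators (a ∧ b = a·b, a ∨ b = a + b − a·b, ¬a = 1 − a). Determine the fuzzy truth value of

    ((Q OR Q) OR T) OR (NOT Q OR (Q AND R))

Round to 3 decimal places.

Q OR Q = a + b − a·b on (0.1300, 0.1300) = 0.2431
(Q OR Q) OR T = a + b − a·b on (0.2431, 0.7400) = 0.8032
NOT Q = 1 − 0.1300 = 0.8700
Q AND R = a·b on (0.1300, 0.8900) = 0.1157
NOT Q OR (Q AND R) = a + b − a·b on (0.8700, 0.1157) = 0.8850
((Q OR Q) OR T) OR (NOT Q OR (Q AND R)) = a + b − a·b on (0.8032, 0.8850) = 0.9774

0.977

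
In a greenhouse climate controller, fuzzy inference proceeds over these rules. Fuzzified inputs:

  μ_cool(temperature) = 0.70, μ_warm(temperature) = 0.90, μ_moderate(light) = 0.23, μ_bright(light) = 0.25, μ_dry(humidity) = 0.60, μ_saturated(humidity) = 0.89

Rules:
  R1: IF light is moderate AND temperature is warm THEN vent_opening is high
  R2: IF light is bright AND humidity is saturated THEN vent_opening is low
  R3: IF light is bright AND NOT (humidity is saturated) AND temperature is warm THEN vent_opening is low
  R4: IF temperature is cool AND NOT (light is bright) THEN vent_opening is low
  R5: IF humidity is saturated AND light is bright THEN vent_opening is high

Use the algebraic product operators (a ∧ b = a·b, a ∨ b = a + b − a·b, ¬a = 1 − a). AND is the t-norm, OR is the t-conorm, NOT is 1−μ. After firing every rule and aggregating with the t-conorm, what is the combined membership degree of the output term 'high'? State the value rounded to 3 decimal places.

R1: moderate=0.23, warm=0.90; AND[a·b] → w = 0.2070
R2: bright=0.25, saturated=0.89; AND[a·b] → w = 0.2225
R3: bright=0.25, ¬saturated=1−0.89=0.11, warm=0.90; AND[a·b] → w = 0.0247
R4: cool=0.70, ¬bright=1−0.25=0.75; AND[a·b] → w = 0.5250
R5: saturated=0.89, bright=0.25; AND[a·b] → w = 0.2225
Rules with consequent 'high': {R1, R5} → strengths 0.2070, 0.2225
Aggregate via t-conorm [a + b − a·b]: 0.3834

0.383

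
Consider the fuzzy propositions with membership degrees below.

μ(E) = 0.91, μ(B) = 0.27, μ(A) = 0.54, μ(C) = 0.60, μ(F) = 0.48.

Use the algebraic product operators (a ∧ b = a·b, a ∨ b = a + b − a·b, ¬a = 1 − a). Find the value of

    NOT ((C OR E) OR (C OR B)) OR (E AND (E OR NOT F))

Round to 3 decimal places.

C OR E = a + b − a·b on (0.6000, 0.9100) = 0.9640
C OR B = a + b − a·b on (0.6000, 0.2700) = 0.7080
(C OR E) OR (C OR B) = a + b − a·b on (0.9640, 0.7080) = 0.9895
NOT ((C OR E) OR (C OR B)) = 1 − 0.9895 = 0.0105
NOT F = 1 − 0.4800 = 0.5200
E OR NOT F = a + b − a·b on (0.9100, 0.5200) = 0.9568
E AND (E OR NOT F) = a·b on (0.9100, 0.9568) = 0.8707
NOT ((C OR E) OR (C OR B)) OR (E AND (E OR NOT F)) = a + b − a·b on (0.0105, 0.8707) = 0.8720

0.872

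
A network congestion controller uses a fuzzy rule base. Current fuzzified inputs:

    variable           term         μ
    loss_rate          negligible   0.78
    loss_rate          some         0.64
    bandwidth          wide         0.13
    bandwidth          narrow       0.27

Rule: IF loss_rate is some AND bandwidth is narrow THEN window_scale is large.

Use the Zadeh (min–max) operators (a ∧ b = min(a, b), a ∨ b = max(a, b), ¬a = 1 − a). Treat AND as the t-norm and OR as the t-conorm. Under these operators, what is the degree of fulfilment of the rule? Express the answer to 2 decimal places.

0.27

firing strength: some=0.64, narrow=0.27; AND[min(a, b)] → w = 0.27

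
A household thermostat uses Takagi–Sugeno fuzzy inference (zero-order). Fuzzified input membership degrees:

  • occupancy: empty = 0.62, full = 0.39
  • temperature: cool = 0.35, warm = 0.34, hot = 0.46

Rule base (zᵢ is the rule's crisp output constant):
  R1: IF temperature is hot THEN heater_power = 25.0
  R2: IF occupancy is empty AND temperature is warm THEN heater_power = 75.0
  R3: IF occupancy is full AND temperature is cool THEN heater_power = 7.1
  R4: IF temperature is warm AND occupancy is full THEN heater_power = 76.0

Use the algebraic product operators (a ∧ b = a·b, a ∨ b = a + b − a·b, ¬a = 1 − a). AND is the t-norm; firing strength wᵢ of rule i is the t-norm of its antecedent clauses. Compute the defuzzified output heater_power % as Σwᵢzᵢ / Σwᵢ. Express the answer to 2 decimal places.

R1 (z=25.0): hot=0.46 → w = 0.4600
R2 (z=75.0): empty=0.62, warm=0.34; AND[a·b] → w = 0.2108
R3 (z=7.1): full=0.39, cool=0.35; AND[a·b] → w = 0.1365
R4 (z=76.0): warm=0.34, full=0.39; AND[a·b] → w = 0.1326
Weighted average = (0.4600·25.0 + 0.2108·75.0 + 0.1365·7.1 + 0.1326·76.0) / (0.4600 + 0.2108 + 0.1365 + 0.1326)
  = 38.3568 / 0.9399 = 40.81

40.81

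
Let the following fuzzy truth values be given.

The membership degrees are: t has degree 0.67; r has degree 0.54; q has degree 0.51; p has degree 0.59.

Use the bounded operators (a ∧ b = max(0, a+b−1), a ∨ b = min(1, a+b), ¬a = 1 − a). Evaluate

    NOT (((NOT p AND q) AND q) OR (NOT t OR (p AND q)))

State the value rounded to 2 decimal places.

0.57

NOT p = 1 − 0.59 = 0.41
NOT p AND q = max(0, a+b−1) on (0.41, 0.51) = 0.00
(NOT p AND q) AND q = max(0, a+b−1) on (0.00, 0.51) = 0.00
NOT t = 1 − 0.67 = 0.33
p AND q = max(0, a+b−1) on (0.59, 0.51) = 0.10
NOT t OR (p AND q) = min(1, a+b) on (0.33, 0.10) = 0.43
((NOT p AND q) AND q) OR (NOT t OR (p AND q)) = min(1, a+b) on (0.00, 0.43) = 0.43
NOT (((NOT p AND q) AND q) OR (NOT t OR (p AND q))) = 1 − 0.43 = 0.57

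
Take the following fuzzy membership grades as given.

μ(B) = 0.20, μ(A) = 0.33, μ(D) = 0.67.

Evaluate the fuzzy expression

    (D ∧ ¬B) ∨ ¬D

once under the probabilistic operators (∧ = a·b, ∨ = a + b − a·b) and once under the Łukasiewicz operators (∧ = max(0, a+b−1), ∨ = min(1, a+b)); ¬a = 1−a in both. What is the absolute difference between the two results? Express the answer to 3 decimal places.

0.111

Under probabilistic:
  ¬B = 1 − 0.2000 = 0.8000
  D ∧ ¬B = a·b on (0.6700, 0.8000) = 0.5360
  ¬D = 1 − 0.6700 = 0.3300
  (D ∧ ¬B) ∨ ¬D = a + b − a·b on (0.5360, 0.3300) = 0.6891
  → value = 0.6891
Under Łukasiewicz:
  ¬B = 1 − 0.20 = 0.80
  D ∧ ¬B = max(0, a+b−1) on (0.67, 0.80) = 0.47
  ¬D = 1 − 0.67 = 0.33
  (D ∧ ¬B) ∨ ¬D = min(1, a+b) on (0.47, 0.33) = 0.80
  → value = 0.8000
|0.6891 − 0.8000| = 0.111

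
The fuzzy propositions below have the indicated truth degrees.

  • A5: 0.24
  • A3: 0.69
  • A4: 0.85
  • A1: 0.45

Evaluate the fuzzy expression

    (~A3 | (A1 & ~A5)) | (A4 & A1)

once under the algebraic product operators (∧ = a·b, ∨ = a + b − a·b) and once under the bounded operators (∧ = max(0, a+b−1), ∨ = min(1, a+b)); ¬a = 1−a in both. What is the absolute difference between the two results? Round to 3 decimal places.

Under algebraic product:
  ~A3 = 1 − 0.6900 = 0.3100
  ~A5 = 1 − 0.2400 = 0.7600
  A1 & ~A5 = a·b on (0.4500, 0.7600) = 0.3420
  ~A3 | (A1 & ~A5) = a + b − a·b on (0.3100, 0.3420) = 0.5460
  A4 & A1 = a·b on (0.8500, 0.4500) = 0.3825
  (~A3 | (A1 & ~A5)) | (A4 & A1) = a + b − a·b on (0.5460, 0.3825) = 0.7196
  → value = 0.7196
Under bounded:
  ~A3 = 1 − 0.69 = 0.31
  ~A5 = 1 − 0.24 = 0.76
  A1 & ~A5 = max(0, a+b−1) on (0.45, 0.76) = 0.21
  ~A3 | (A1 & ~A5) = min(1, a+b) on (0.31, 0.21) = 0.52
  A4 & A1 = max(0, a+b−1) on (0.85, 0.45) = 0.30
  (~A3 | (A1 & ~A5)) | (A4 & A1) = min(1, a+b) on (0.52, 0.30) = 0.82
  → value = 0.8200
|0.7196 − 0.8200| = 0.100

0.100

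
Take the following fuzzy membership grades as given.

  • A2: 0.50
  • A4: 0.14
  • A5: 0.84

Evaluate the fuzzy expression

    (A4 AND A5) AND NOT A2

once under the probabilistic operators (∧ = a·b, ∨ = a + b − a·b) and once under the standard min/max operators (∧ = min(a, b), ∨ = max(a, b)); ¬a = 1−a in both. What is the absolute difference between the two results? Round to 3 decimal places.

Under probabilistic:
  A4 AND A5 = a·b on (0.1400, 0.8400) = 0.1176
  NOT A2 = 1 − 0.5000 = 0.5000
  (A4 AND A5) AND NOT A2 = a·b on (0.1176, 0.5000) = 0.0588
  → value = 0.0588
Under standard min/max:
  A4 AND A5 = min(a, b) on (0.14, 0.84) = 0.14
  NOT A2 = 1 − 0.50 = 0.50
  (A4 AND A5) AND NOT A2 = min(a, b) on (0.14, 0.50) = 0.14
  → value = 0.1400
|0.0588 − 0.1400| = 0.081

0.081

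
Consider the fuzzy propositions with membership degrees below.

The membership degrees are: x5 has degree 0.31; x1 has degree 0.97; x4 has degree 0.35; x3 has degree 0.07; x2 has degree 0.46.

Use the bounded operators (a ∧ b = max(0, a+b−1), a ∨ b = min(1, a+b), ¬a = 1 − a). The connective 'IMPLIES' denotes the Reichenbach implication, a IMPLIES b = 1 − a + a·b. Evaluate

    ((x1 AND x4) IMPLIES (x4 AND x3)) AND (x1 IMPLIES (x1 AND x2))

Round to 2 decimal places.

0.13

x1 AND x4 = max(0, a+b−1) on (0.97, 0.35) = 0.32
x4 AND x3 = max(0, a+b−1) on (0.35, 0.07) = 0.00
(x1 AND x4) IMPLIES (x4 AND x3)  [Reichenbach: 1 − a + a·b] with a=0.32, b=0.00 → 0.68
x1 AND x2 = max(0, a+b−1) on (0.97, 0.46) = 0.43
x1 IMPLIES (x1 AND x2)  [Reichenbach: 1 − a + a·b] with a=0.97, b=0.43 → 0.45
((x1 AND x4) IMPLIES (x4 AND x3)) AND (x1 IMPLIES (x1 AND x2)) = max(0, a+b−1) on (0.68, 0.45) = 0.13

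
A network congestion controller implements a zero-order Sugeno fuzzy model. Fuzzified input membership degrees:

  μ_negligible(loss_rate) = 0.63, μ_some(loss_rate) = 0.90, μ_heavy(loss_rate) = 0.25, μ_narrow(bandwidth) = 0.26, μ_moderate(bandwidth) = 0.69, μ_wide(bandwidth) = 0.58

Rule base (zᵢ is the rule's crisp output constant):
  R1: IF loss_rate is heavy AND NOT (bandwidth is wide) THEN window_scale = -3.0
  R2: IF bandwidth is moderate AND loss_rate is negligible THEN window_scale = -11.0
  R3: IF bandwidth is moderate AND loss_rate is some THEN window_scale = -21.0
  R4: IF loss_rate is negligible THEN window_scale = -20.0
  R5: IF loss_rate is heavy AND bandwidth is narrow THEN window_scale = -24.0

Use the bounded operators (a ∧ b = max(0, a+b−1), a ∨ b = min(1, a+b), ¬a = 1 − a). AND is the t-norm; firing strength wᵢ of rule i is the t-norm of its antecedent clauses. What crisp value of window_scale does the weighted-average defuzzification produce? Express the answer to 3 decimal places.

R1 (z=-3.0): heavy=0.25, ¬wide=1−0.58=0.42; AND[max(0, a+b−1)] → w = 0.00
R2 (z=-11.0): moderate=0.69, negligible=0.63; AND[max(0, a+b−1)] → w = 0.32
R3 (z=-21.0): moderate=0.69, some=0.90; AND[max(0, a+b−1)] → w = 0.59
R4 (z=-20.0): negligible=0.63 → w = 0.63
R5 (z=-24.0): heavy=0.25, narrow=0.26; AND[max(0, a+b−1)] → w = 0.00
Weighted average = (0.00·-3.0 + 0.32·-11.0 + 0.59·-21.0 + 0.63·-20.0 + 0.00·-24.0) / (0.00 + 0.32 + 0.59 + 0.63 + 0.00)
  = -28.5100 / 1.5400 = -18.513

-18.513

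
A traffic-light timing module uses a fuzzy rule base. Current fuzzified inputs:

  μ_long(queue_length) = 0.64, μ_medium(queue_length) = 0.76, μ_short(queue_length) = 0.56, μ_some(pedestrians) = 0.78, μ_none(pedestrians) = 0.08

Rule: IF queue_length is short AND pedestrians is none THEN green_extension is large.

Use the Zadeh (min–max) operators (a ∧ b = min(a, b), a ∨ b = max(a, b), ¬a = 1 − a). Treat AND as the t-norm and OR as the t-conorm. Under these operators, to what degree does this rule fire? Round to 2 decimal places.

firing strength: short=0.56, none=0.08; AND[min(a, b)] → w = 0.08

0.08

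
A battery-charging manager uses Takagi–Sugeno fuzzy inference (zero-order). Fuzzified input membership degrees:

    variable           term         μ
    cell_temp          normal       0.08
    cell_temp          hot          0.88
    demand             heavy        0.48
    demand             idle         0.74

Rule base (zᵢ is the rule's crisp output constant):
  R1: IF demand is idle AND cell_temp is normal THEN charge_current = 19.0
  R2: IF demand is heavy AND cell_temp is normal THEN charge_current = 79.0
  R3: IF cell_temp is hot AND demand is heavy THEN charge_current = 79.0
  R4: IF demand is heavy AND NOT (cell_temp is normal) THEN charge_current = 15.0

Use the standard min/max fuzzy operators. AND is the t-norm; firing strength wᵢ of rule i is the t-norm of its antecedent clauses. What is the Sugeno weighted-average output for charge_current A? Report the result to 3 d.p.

47.286

R1 (z=19.0): idle=0.74, normal=0.08; AND[min(a, b)] → w = 0.08
R2 (z=79.0): heavy=0.48, normal=0.08; AND[min(a, b)] → w = 0.08
R3 (z=79.0): hot=0.88, heavy=0.48; AND[min(a, b)] → w = 0.48
R4 (z=15.0): heavy=0.48, ¬normal=1−0.08=0.92; AND[min(a, b)] → w = 0.48
Weighted average = (0.08·19.0 + 0.08·79.0 + 0.48·79.0 + 0.48·15.0) / (0.08 + 0.08 + 0.48 + 0.48)
  = 52.9600 / 1.1200 = 47.286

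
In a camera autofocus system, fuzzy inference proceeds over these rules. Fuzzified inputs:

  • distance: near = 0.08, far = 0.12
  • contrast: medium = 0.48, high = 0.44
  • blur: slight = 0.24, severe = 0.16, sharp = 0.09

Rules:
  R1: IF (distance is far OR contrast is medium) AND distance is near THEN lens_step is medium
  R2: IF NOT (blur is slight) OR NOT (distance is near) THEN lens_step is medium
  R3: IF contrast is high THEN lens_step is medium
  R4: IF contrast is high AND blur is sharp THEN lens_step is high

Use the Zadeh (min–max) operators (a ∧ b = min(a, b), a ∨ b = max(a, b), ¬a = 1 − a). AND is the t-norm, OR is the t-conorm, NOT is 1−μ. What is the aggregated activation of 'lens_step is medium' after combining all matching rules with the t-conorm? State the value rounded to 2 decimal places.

R1: (far=0.12 OR medium=0.48) = 0.48; AND[min(a, b)] with near=0.08 → w = 0.08
R2: ¬slight=1−0.24=0.76, ¬near=1−0.08=0.92; OR[max(a, b)] → w = 0.92
R3: high=0.44 → w = 0.44
R4: high=0.44, sharp=0.09; AND[min(a, b)] → w = 0.09
Rules with consequent 'medium': {R1, R2, R3} → strengths 0.08, 0.92, 0.44
Aggregate via t-conorm [max(a, b)]: 0.92

0.92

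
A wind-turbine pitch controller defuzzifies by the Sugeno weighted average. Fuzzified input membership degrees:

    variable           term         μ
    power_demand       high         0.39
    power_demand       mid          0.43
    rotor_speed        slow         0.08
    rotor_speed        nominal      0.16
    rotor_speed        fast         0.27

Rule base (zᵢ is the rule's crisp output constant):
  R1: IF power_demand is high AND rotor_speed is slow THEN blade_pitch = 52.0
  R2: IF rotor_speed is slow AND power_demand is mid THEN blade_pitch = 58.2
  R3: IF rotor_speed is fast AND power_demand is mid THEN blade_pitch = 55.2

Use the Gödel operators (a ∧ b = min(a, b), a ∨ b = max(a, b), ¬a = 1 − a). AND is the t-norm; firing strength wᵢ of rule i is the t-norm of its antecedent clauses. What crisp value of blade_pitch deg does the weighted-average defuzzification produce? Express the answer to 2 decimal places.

55.16

R1 (z=52.0): high=0.39, slow=0.08; AND[min(a, b)] → w = 0.08
R2 (z=58.2): slow=0.08, mid=0.43; AND[min(a, b)] → w = 0.08
R3 (z=55.2): fast=0.27, mid=0.43; AND[min(a, b)] → w = 0.27
Weighted average = (0.08·52.0 + 0.08·58.2 + 0.27·55.2) / (0.08 + 0.08 + 0.27)
  = 23.7200 / 0.4300 = 55.16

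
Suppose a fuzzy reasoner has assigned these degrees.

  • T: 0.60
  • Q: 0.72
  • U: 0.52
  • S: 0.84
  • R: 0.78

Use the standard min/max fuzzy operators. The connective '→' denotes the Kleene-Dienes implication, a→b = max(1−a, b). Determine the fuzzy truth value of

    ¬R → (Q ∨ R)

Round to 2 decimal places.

¬R = 1 − 0.78 = 0.22
Q ∨ R = max(a, b) on (0.72, 0.78) = 0.78
¬R → (Q ∨ R)  [Kleene-Dienes: max(1−a, b)] with a=0.22, b=0.78 → 0.78

0.78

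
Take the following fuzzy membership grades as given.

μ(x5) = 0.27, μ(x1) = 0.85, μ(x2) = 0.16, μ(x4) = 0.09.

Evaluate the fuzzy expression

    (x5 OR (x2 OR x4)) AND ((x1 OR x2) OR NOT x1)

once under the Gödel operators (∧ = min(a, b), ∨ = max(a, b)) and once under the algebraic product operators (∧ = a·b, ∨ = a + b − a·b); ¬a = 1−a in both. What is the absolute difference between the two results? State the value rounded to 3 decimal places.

0.125

Under Gödel:
  x2 OR x4 = max(a, b) on (0.16, 0.09) = 0.16
  x5 OR (x2 OR x4) = max(a, b) on (0.27, 0.16) = 0.27
  x1 OR x2 = max(a, b) on (0.85, 0.16) = 0.85
  NOT x1 = 1 − 0.85 = 0.15
  (x1 OR x2) OR NOT x1 = max(a, b) on (0.85, 0.15) = 0.85
  (x5 OR (x2 OR x4)) AND ((x1 OR x2) OR NOT x1) = min(a, b) on (0.27, 0.85) = 0.27
  → value = 0.2700
Under algebraic product:
  x2 OR x4 = a + b − a·b on (0.1600, 0.0900) = 0.2356
  x5 OR (x2 OR x4) = a + b − a·b on (0.2700, 0.2356) = 0.4420
  x1 OR x2 = a + b − a·b on (0.8500, 0.1600) = 0.8740
  NOT x1 = 1 − 0.8500 = 0.1500
  (x1 OR x2) OR NOT x1 = a + b − a·b on (0.8740, 0.1500) = 0.8929
  (x5 OR (x2 OR x4)) AND ((x1 OR x2) OR NOT x1) = a·b on (0.4420, 0.8929) = 0.3947
  → value = 0.3947
|0.2700 − 0.3947| = 0.125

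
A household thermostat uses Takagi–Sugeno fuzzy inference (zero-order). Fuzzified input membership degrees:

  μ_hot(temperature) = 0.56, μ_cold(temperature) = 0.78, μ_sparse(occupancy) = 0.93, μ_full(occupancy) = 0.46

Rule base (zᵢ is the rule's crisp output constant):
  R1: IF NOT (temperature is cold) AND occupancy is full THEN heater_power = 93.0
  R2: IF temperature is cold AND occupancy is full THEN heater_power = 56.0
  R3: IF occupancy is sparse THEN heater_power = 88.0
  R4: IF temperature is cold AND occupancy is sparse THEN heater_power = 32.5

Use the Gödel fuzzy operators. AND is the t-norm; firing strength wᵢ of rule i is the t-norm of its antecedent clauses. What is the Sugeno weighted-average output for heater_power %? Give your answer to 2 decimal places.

64.19

R1 (z=93.0): ¬cold=1−0.78=0.22, full=0.46; AND[min(a, b)] → w = 0.22
R2 (z=56.0): cold=0.78, full=0.46; AND[min(a, b)] → w = 0.46
R3 (z=88.0): sparse=0.93 → w = 0.93
R4 (z=32.5): cold=0.78, sparse=0.93; AND[min(a, b)] → w = 0.78
Weighted average = (0.22·93.0 + 0.46·56.0 + 0.93·88.0 + 0.78·32.5) / (0.22 + 0.46 + 0.93 + 0.78)
  = 153.4100 / 2.3900 = 64.19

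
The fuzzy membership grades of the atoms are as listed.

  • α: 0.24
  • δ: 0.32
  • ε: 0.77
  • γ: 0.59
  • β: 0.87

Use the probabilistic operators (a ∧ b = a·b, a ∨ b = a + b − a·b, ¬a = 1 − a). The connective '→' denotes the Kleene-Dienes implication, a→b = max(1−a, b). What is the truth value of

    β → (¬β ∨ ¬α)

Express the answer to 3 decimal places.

0.791

¬β = 1 − 0.8700 = 0.1300
¬α = 1 − 0.2400 = 0.7600
¬β ∨ ¬α = a + b − a·b on (0.1300, 0.7600) = 0.7912
β → (¬β ∨ ¬α)  [Kleene-Dienes: max(1−a, b)] with a=0.8700, b=0.7912 → 0.7912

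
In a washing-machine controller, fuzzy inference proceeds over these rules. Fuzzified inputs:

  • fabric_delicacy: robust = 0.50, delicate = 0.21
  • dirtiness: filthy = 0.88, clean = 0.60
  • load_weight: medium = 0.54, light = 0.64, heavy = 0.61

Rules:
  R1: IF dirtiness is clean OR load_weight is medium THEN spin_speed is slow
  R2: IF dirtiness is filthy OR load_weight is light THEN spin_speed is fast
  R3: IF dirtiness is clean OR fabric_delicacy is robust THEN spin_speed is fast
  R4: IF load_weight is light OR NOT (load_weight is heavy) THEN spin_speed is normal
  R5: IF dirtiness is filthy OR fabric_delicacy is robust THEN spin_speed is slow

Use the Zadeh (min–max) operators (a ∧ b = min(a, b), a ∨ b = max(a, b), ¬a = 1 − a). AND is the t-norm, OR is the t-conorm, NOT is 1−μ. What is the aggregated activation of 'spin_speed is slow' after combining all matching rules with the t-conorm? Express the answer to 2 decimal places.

R1: clean=0.60, medium=0.54; OR[max(a, b)] → w = 0.60
R2: filthy=0.88, light=0.64; OR[max(a, b)] → w = 0.88
R3: clean=0.60, robust=0.50; OR[max(a, b)] → w = 0.60
R4: light=0.64, ¬heavy=1−0.61=0.39; OR[max(a, b)] → w = 0.64
R5: filthy=0.88, robust=0.50; OR[max(a, b)] → w = 0.88
Rules with consequent 'slow': {R1, R5} → strengths 0.60, 0.88
Aggregate via t-conorm [max(a, b)]: 0.88

0.88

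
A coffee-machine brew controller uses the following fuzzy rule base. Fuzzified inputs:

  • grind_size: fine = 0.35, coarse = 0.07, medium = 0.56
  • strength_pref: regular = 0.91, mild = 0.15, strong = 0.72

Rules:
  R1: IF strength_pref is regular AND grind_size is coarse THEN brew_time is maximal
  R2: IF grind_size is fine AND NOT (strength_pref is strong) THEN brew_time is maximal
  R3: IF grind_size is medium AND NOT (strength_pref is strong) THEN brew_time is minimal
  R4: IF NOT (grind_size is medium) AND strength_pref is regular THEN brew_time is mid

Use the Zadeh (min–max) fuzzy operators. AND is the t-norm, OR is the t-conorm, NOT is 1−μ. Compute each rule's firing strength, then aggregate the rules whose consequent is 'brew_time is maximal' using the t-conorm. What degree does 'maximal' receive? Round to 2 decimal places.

0.28

R1: regular=0.91, coarse=0.07; AND[min(a, b)] → w = 0.07
R2: fine=0.35, ¬strong=1−0.72=0.28; AND[min(a, b)] → w = 0.28
R3: medium=0.56, ¬strong=1−0.72=0.28; AND[min(a, b)] → w = 0.28
R4: ¬medium=1−0.56=0.44, regular=0.91; AND[min(a, b)] → w = 0.44
Rules with consequent 'maximal': {R1, R2} → strengths 0.07, 0.28
Aggregate via t-conorm [max(a, b)]: 0.28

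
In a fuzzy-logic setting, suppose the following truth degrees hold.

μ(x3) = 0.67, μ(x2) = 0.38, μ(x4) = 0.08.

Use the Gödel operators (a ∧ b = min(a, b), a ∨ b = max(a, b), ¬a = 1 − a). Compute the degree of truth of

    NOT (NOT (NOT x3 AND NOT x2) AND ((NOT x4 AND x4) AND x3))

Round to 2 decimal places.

NOT x3 = 1 − 0.67 = 0.33
NOT x2 = 1 − 0.38 = 0.62
NOT x3 AND NOT x2 = min(a, b) on (0.33, 0.62) = 0.33
NOT (NOT x3 AND NOT x2) = 1 − 0.33 = 0.67
NOT x4 = 1 − 0.08 = 0.92
NOT x4 AND x4 = min(a, b) on (0.92, 0.08) = 0.08
(NOT x4 AND x4) AND x3 = min(a, b) on (0.08, 0.67) = 0.08
NOT (NOT x3 AND NOT x2) AND ((NOT x4 AND x4) AND x3) = min(a, b) on (0.67, 0.08) = 0.08
NOT (NOT (NOT x3 AND NOT x2) AND ((NOT x4 AND x4) AND x3)) = 1 − 0.08 = 0.92

0.92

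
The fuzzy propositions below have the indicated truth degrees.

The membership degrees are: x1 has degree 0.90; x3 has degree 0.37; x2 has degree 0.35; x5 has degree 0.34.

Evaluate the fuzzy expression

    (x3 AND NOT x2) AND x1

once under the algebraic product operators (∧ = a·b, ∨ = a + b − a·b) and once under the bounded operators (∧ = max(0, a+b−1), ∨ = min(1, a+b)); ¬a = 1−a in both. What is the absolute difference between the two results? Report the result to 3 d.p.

Under algebraic product:
  NOT x2 = 1 − 0.3500 = 0.6500
  x3 AND NOT x2 = a·b on (0.3700, 0.6500) = 0.2405
  (x3 AND NOT x2) AND x1 = a·b on (0.2405, 0.9000) = 0.2165
  → value = 0.2165
Under bounded:
  NOT x2 = 1 − 0.35 = 0.65
  x3 AND NOT x2 = max(0, a+b−1) on (0.37, 0.65) = 0.02
  (x3 AND NOT x2) AND x1 = max(0, a+b−1) on (0.02, 0.90) = 0.00
  → value = 0.0000
|0.2165 − 0.0000| = 0.216

0.216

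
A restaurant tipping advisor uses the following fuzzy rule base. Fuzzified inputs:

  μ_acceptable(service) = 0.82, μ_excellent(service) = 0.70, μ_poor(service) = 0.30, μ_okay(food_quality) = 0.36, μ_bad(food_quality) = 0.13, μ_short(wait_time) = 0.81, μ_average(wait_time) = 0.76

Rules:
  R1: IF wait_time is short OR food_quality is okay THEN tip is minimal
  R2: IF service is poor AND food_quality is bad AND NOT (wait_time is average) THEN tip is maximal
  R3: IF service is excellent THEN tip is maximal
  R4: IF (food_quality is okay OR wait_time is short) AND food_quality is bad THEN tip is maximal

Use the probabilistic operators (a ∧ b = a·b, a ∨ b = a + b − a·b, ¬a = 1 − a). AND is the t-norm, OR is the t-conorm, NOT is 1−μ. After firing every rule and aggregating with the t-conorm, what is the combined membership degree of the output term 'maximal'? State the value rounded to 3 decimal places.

R1: short=0.81, okay=0.36; OR[a + b − a·b] → w = 0.8784
R2: poor=0.30, bad=0.13, ¬average=1−0.76=0.24; AND[a·b] → w = 0.0094
R3: excellent=0.70 → w = 0.7000
R4: (okay=0.36 OR short=0.81) = 0.8784; AND[a·b] with bad=0.13 → w = 0.1142
Rules with consequent 'maximal': {R2, R3, R4} → strengths 0.0094, 0.7000, 0.1142
Aggregate via t-conorm [a + b − a·b]: 0.7367

0.737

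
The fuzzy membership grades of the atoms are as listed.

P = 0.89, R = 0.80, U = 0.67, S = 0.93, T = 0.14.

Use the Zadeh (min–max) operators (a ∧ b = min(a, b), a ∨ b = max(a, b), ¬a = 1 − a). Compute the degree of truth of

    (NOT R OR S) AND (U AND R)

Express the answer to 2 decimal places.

0.67

NOT R = 1 − 0.80 = 0.20
NOT R OR S = max(a, b) on (0.20, 0.93) = 0.93
U AND R = min(a, b) on (0.67, 0.80) = 0.67
(NOT R OR S) AND (U AND R) = min(a, b) on (0.93, 0.67) = 0.67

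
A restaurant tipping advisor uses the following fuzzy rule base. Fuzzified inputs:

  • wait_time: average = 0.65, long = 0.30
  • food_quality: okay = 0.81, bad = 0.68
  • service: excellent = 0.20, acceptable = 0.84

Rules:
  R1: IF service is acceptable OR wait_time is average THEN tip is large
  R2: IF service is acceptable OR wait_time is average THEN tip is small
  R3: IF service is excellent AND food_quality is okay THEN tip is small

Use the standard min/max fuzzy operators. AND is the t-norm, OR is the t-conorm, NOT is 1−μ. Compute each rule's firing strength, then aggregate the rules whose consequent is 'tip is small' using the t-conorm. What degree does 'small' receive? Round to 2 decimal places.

0.84

R1: acceptable=0.84, average=0.65; OR[max(a, b)] → w = 0.84
R2: acceptable=0.84, average=0.65; OR[max(a, b)] → w = 0.84
R3: excellent=0.20, okay=0.81; AND[min(a, b)] → w = 0.20
Rules with consequent 'small': {R2, R3} → strengths 0.84, 0.20
Aggregate via t-conorm [max(a, b)]: 0.84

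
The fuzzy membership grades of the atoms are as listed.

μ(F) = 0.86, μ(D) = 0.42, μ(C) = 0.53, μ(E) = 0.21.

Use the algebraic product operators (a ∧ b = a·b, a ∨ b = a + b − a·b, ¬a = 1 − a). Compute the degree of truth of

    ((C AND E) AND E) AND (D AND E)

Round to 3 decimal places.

C AND E = a·b on (0.5300, 0.2100) = 0.1113
(C AND E) AND E = a·b on (0.1113, 0.2100) = 0.0234
D AND E = a·b on (0.4200, 0.2100) = 0.0882
((C AND E) AND E) AND (D AND E) = a·b on (0.0234, 0.0882) = 0.0021

0.002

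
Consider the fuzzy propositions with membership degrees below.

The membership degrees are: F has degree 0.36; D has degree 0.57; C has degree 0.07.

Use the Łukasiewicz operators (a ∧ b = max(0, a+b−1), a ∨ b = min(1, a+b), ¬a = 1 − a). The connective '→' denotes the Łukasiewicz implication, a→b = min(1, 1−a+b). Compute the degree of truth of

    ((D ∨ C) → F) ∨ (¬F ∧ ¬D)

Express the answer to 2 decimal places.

D ∨ C = min(1, a+b) on (0.57, 0.07) = 0.64
(D ∨ C) → F  [Łukasiewicz: min(1, 1−a+b)] with a=0.64, b=0.36 → 0.72
¬F = 1 − 0.36 = 0.64
¬D = 1 − 0.57 = 0.43
¬F ∧ ¬D = max(0, a+b−1) on (0.64, 0.43) = 0.07
((D ∨ C) → F) ∨ (¬F ∧ ¬D) = min(1, a+b) on (0.72, 0.07) = 0.79

0.79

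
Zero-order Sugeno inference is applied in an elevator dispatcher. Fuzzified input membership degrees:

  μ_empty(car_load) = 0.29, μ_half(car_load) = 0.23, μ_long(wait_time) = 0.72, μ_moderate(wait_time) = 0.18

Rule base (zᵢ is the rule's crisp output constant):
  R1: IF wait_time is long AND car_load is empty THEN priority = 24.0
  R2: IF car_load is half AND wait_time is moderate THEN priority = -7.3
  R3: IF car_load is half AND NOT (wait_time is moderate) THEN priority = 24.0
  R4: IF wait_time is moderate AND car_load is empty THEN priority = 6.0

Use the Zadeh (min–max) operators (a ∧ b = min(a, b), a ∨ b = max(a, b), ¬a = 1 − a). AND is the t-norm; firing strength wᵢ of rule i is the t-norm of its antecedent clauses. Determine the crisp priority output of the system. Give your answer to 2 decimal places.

R1 (z=24.0): long=0.72, empty=0.29; AND[min(a, b)] → w = 0.29
R2 (z=-7.3): half=0.23, moderate=0.18; AND[min(a, b)] → w = 0.18
R3 (z=24.0): half=0.23, ¬moderate=1−0.18=0.82; AND[min(a, b)] → w = 0.23
R4 (z=6.0): moderate=0.18, empty=0.29; AND[min(a, b)] → w = 0.18
Weighted average = (0.29·24.0 + 0.18·-7.3 + 0.23·24.0 + 0.18·6.0) / (0.29 + 0.18 + 0.23 + 0.18)
  = 12.2460 / 0.8800 = 13.92

13.92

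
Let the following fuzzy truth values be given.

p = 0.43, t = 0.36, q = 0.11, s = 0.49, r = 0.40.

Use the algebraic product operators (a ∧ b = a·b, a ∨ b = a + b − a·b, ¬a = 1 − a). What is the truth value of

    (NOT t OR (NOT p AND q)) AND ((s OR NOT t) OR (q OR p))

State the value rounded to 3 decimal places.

NOT t = 1 − 0.3600 = 0.6400
NOT p = 1 − 0.4300 = 0.5700
NOT p AND q = a·b on (0.5700, 0.1100) = 0.0627
NOT t OR (NOT p AND q) = a + b − a·b on (0.6400, 0.0627) = 0.6626
NOT t = 1 − 0.3600 = 0.6400
s OR NOT t = a + b − a·b on (0.4900, 0.6400) = 0.8164
q OR p = a + b − a·b on (0.1100, 0.4300) = 0.4927
(s OR NOT t) OR (q OR p) = a + b − a·b on (0.8164, 0.4927) = 0.9069
(NOT t OR (NOT p AND q)) AND ((s OR NOT t) OR (q OR p)) = a·b on (0.6626, 0.9069) = 0.6009

0.601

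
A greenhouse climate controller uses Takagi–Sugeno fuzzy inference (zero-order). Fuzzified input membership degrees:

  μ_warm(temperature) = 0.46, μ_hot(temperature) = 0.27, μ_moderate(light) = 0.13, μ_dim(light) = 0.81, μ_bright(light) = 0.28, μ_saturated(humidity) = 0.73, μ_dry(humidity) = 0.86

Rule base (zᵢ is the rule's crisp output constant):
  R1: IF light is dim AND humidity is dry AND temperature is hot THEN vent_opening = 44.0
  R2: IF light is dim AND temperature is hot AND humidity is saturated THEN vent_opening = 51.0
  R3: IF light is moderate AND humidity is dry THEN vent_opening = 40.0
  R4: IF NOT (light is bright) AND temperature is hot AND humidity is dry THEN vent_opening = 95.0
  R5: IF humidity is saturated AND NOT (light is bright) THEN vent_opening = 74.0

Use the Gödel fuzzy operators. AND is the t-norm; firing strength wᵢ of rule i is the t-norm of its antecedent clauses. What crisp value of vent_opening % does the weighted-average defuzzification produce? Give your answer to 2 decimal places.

R1 (z=44.0): dim=0.81, dry=0.86, hot=0.27; AND[min(a, b)] → w = 0.27
R2 (z=51.0): dim=0.81, hot=0.27, saturated=0.73; AND[min(a, b)] → w = 0.27
R3 (z=40.0): moderate=0.13, dry=0.86; AND[min(a, b)] → w = 0.13
R4 (z=95.0): ¬bright=1−0.28=0.72, hot=0.27, dry=0.86; AND[min(a, b)] → w = 0.27
R5 (z=74.0): saturated=0.73, ¬bright=1−0.28=0.72; AND[min(a, b)] → w = 0.72
Weighted average = (0.27·44.0 + 0.27·51.0 + 0.13·40.0 + 0.27·95.0 + 0.72·74.0) / (0.27 + 0.27 + 0.13 + 0.27 + 0.72)
  = 109.7800 / 1.6600 = 66.13

66.13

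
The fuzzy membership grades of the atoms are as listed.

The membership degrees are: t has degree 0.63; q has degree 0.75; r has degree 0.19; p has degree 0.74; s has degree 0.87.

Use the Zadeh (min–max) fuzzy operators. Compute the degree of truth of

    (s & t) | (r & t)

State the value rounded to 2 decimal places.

0.63

s & t = min(a, b) on (0.87, 0.63) = 0.63
r & t = min(a, b) on (0.19, 0.63) = 0.19
(s & t) | (r & t) = max(a, b) on (0.63, 0.19) = 0.63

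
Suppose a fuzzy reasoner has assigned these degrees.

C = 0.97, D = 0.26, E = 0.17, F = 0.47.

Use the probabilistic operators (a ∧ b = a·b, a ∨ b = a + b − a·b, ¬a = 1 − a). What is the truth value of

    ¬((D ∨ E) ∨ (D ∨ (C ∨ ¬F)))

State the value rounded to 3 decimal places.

0.006

D ∨ E = a + b − a·b on (0.2600, 0.1700) = 0.3858
¬F = 1 − 0.4700 = 0.5300
C ∨ ¬F = a + b − a·b on (0.9700, 0.5300) = 0.9859
D ∨ (C ∨ ¬F) = a + b − a·b on (0.2600, 0.9859) = 0.9896
(D ∨ E) ∨ (D ∨ (C ∨ ¬F)) = a + b − a·b on (0.3858, 0.9896) = 0.9936
¬((D ∨ E) ∨ (D ∨ (C ∨ ¬F))) = 1 − 0.9936 = 0.0064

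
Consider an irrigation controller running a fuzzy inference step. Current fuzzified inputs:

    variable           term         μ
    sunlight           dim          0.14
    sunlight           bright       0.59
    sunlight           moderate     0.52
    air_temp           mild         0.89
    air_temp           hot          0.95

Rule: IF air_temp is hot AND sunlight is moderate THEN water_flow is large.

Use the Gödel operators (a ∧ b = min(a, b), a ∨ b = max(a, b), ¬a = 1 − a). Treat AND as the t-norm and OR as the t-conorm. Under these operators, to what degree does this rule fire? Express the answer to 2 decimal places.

0.52

firing strength: hot=0.95, moderate=0.52; AND[min(a, b)] → w = 0.52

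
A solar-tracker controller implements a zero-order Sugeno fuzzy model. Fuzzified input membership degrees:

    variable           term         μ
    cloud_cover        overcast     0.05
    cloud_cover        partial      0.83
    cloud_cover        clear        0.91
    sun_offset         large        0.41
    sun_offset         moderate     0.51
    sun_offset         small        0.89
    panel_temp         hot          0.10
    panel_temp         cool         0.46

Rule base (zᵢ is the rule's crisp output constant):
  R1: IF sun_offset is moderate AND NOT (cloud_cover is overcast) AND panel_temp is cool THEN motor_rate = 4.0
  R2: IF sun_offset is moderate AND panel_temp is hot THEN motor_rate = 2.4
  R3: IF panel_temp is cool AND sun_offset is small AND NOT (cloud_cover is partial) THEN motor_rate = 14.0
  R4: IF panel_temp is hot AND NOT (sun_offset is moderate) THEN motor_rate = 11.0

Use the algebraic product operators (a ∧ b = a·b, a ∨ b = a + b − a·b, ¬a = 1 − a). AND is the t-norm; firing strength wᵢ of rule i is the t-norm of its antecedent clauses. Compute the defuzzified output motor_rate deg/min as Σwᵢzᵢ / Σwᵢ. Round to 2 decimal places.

6.44

R1 (z=4.0): moderate=0.51, ¬overcast=1−0.05=0.95, cool=0.46; AND[a·b] → w = 0.2229
R2 (z=2.4): moderate=0.51, hot=0.10; AND[a·b] → w = 0.0510
R3 (z=14.0): cool=0.46, small=0.89, ¬partial=1−0.83=0.17; AND[a·b] → w = 0.0696
R4 (z=11.0): hot=0.10, ¬moderate=1−0.51=0.49; AND[a·b] → w = 0.0490
Weighted average = (0.2229·4.0 + 0.0510·2.4 + 0.0696·14.0 + 0.0490·11.0) / (0.2229 + 0.0510 + 0.0696 + 0.0490)
  = 2.5273 / 0.3925 = 6.44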